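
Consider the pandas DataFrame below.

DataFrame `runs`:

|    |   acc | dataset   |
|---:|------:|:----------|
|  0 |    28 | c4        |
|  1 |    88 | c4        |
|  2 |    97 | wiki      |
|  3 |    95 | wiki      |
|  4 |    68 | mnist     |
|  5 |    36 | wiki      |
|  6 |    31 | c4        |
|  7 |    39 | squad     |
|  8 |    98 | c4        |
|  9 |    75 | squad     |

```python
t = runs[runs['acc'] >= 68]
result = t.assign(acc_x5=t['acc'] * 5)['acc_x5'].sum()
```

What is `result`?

filter rows where acc >= 68:
   acc dataset
1   88      c4
2   97    wiki
3   95    wiki
4   68   mnist
8   98      c4
9   75   squad
add column acc_x5 = t['acc'] * 5:
   acc dataset  acc_x5
1   88      c4     440
2   97    wiki     485
3   95    wiki     475
4   68   mnist     340
8   98      c4     490
9   75   squad     375
So sum() = 2605.

2605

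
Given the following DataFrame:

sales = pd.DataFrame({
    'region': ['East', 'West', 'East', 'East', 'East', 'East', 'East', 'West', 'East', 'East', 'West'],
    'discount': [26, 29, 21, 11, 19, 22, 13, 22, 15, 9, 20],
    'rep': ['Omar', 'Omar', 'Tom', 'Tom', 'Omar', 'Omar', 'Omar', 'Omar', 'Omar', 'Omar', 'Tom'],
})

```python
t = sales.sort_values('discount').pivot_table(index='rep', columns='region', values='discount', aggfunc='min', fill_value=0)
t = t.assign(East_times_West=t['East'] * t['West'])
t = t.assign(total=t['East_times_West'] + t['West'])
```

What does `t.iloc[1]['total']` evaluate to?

240

sort by discount:
   region  discount   rep
9    East         9  Omar
3    East        11   Tom
6    East        13  Omar
8    East        15  Omar
4    East        19  Omar
10   West        20   Tom
2    East        21   Tom
5    East        22  Omar
7    West        22  Omar
0    East        26  Omar
1    West        29  Omar
pivot: rows=rep, cols=region, min(discount):
region  East  West
rep               
Omar       9    22
Tom       11    20
add column East_times_West = t['East'] * t['West']:
region  East  West  East_times_West
rep                                
Omar       9    22              198
Tom       11    20              220
add column total = t['East_times_West'] + t['West']:
region  East  West  East_times_West  total
rep                                       
Omar       9    22              198    220
Tom       11    20              220    240
So iloc[1]['total'] = 240.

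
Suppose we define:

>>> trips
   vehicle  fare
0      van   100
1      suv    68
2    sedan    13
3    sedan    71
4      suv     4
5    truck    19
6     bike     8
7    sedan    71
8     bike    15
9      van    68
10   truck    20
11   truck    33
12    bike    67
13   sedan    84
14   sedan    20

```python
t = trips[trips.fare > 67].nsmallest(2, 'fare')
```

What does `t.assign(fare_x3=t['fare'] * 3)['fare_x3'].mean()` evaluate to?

filter rows where fare > 67:
   vehicle  fare
0      van   100
1      suv    68
3    sedan    71
7    sedan    71
9      van    68
13   sedan    84
take 2 rows with smallest fare:
  vehicle  fare
1     suv    68
9     van    68
add column fare_x3 = t['fare'] * 3:
  vehicle  fare  fare_x3
1     suv    68      204
9     van    68      204
The mean of column 'fare_x3' is 204.0.

204.0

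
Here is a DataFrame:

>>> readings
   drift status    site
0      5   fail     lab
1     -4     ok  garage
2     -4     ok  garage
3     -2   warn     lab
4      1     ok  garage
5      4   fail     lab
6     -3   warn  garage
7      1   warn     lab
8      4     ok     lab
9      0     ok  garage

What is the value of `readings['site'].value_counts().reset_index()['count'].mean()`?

5.0

value_counts of site:
site
lab       5
garage    5
Name: count, dtype: int64
reset_index():
     site  count
0     lab      5
1  garage      5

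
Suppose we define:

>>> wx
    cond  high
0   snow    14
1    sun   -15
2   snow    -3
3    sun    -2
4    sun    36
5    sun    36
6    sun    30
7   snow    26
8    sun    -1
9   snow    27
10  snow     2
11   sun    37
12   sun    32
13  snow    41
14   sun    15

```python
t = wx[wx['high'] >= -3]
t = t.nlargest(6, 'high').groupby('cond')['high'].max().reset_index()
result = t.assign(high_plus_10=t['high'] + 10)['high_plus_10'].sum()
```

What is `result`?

filter rows where high >= -3:
    cond  high
0   snow    14
2   snow    -3
3    sun    -2
4    sun    36
5    sun    36
6    sun    30
7   snow    26
8    sun    -1
9   snow    27
10  snow     2
11   sun    37
12   sun    32
13  snow    41
14   sun    15
take 6 rows with largest high:
    cond  high
13  snow    41
11   sun    37
4    sun    36
5    sun    36
12   sun    32
6    sun    30
group by cond, max of high:
cond
snow    41
sun     37
Name: high, dtype: int64
reset_index():
   cond  high
0  snow    41
1   sun    37
add column high_plus_10 = t['high'] + 10:
   cond  high  high_plus_10
0  snow    41            51
1   sun    37            47

98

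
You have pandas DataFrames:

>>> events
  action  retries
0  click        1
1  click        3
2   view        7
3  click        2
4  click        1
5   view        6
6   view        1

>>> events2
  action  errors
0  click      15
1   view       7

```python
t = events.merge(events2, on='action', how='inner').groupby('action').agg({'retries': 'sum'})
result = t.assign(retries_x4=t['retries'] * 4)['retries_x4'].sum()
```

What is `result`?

merge on 'action' (how='inner') → 7 rows:
  action  retries  errors
0  click        1      15
1  click        3      15
2   view        7       7
3  click        2      15
4  click        1      15
5   view        6       7
6   view        1       7
group by action, sum of retries:
        retries
action         
click         7
view         14
add column retries_x4 = t['retries'] * 4:
        retries  retries_x4
action                     
click         7          28
view         14          56
Then the sum of column 'retries_x4': 84

84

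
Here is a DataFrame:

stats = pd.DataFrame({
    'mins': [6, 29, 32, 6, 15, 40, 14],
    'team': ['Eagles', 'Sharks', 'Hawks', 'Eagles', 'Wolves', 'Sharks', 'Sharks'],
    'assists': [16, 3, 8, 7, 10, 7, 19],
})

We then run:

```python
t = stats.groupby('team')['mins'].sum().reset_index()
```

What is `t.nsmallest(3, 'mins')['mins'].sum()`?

group by team, sum of mins:
team
Eagles    12
Hawks     32
Sharks    83
Wolves    15
Name: mins, dtype: int64
reset_index():
     team  mins
0  Eagles    12
1   Hawks    32
2  Sharks    83
3  Wolves    15
take 3 rows with smallest mins:
     team  mins
0  Eagles    12
3  Wolves    15
1   Hawks    32
Taking the sum of column 'mins' gives 59.

59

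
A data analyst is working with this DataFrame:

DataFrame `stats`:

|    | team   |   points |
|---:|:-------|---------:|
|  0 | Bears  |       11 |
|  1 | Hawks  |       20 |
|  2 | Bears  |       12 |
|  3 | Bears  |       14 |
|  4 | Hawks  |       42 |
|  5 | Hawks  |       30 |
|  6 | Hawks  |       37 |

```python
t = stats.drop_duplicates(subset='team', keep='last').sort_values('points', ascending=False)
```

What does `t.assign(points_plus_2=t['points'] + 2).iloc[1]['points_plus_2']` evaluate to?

drop duplicate team (keep=last):
    team  points
3  Bears      14
6  Hawks      37
sort by points descending:
    team  points
6  Hawks      37
3  Bears      14
add column points_plus_2 = t['points'] + 2:
    team  points  points_plus_2
6  Hawks      37             39
3  Bears      14             16
Taking the value at position 1, column 'points_plus_2' gives 16.

16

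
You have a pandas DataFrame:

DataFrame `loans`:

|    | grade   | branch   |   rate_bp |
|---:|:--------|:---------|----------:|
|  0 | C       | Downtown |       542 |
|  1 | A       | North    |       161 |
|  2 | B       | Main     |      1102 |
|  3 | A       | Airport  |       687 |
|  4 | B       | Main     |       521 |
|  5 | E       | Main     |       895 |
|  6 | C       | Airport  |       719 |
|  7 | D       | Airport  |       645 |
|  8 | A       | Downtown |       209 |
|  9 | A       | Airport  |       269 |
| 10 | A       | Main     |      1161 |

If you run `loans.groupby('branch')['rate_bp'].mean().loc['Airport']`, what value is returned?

group by branch, mean of rate_bp:
branch
Airport     580.00
Downtown    375.50
Main        919.75
North       161.00
Name: rate_bp, dtype: float64
Reading off the value at index 'Airport', we get 580.0.

580.0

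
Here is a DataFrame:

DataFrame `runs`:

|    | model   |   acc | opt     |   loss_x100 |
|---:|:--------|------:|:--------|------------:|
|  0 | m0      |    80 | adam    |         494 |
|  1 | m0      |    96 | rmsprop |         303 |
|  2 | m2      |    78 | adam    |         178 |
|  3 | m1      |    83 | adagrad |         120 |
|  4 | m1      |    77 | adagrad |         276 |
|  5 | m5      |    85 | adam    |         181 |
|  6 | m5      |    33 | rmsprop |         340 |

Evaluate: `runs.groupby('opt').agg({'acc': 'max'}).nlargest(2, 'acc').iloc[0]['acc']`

group by opt, max of acc:
         acc
opt         
adagrad   83
adam      85
rmsprop   96
take 2 rows with largest acc:
         acc
opt         
rmsprop   96
adam      85
Reading off the value at position 0, column 'acc', we get 96.

96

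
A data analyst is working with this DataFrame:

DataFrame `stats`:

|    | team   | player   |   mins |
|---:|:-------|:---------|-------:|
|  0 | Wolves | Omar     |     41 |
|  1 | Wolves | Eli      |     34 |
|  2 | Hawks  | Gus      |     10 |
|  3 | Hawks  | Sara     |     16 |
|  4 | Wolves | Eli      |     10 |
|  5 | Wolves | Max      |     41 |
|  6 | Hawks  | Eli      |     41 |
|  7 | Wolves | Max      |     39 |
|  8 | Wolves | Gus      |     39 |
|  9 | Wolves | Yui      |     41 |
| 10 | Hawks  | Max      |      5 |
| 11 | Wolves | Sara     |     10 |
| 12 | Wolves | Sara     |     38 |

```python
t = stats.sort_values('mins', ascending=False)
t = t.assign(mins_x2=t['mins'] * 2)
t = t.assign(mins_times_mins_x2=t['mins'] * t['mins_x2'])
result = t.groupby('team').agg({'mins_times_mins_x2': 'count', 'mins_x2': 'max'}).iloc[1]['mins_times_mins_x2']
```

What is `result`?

sort by mins descending:
      team player  mins
0   Wolves   Omar    41
5   Wolves    Max    41
6    Hawks    Eli    41
9   Wolves    Yui    41
7   Wolves    Max    39
8   Wolves    Gus    39
12  Wolves   Sara    38
1   Wolves    Eli    34
3    Hawks   Sara    16
2    Hawks    Gus    10
4   Wolves    Eli    10
11  Wolves   Sara    10
10   Hawks    Max     5
add column mins_x2 = t['mins'] * 2:
      team player  mins  mins_x2
0   Wolves   Omar    41       82
5   Wolves    Max    41       82
6    Hawks    Eli    41       82
9   Wolves    Yui    41       82
7   Wolves    Max    39       78
8   Wolves    Gus    39       78
12  Wolves   Sara    38       76
1   Wolves    Eli    34       68
3    Hawks   Sara    16       32
2    Hawks    Gus    10       20
4   Wolves    Eli    10       20
11  Wolves   Sara    10       20
10   Hawks    Max     5       10
add column mins_times_mins_x2 = t['mins'] * t['mins_x2']:
      team player  mins  mins_x2  mins_times_mins_x2
0   Wolves   Omar    41       82                3362
5   Wolves    Max    41       82                3362
6    Hawks    Eli    41       82                3362
9   Wolves    Yui    41       82                3362
7   Wolves    Max    39       78                3042
8   Wolves    Gus    39       78                3042
12  Wolves   Sara    38       76                2888
1   Wolves    Eli    34       68                2312
3    Hawks   Sara    16       32                 512
2    Hawks    Gus    10       20                 200
4   Wolves    Eli    10       20                 200
11  Wolves   Sara    10       20                 200
10   Hawks    Max     5       10                  50
group by team: count(mins_times_mins_x2), max(mins_x2):
        mins_times_mins_x2  mins_x2
team                               
Hawks                    4       82
Wolves                   9       82
Reading off the value at position 1, column 'mins_times_mins_x2', we get 9.

9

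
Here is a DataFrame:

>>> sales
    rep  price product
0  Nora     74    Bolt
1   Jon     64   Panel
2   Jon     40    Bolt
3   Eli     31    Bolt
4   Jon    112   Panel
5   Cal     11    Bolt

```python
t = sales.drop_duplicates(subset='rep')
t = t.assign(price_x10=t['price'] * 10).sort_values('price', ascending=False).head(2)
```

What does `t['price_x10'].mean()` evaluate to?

drop duplicate rep (keep=first):
    rep  price product
0  Nora     74    Bolt
1   Jon     64   Panel
3   Eli     31    Bolt
5   Cal     11    Bolt
add column price_x10 = t['price'] * 10:
    rep  price product  price_x10
0  Nora     74    Bolt        740
1   Jon     64   Panel        640
3   Eli     31    Bolt        310
5   Cal     11    Bolt        110
sort by price descending:
    rep  price product  price_x10
0  Nora     74    Bolt        740
1   Jon     64   Panel        640
3   Eli     31    Bolt        310
5   Cal     11    Bolt        110
take first 2 rows:
    rep  price product  price_x10
0  Nora     74    Bolt        740
1   Jon     64   Panel        640

690.0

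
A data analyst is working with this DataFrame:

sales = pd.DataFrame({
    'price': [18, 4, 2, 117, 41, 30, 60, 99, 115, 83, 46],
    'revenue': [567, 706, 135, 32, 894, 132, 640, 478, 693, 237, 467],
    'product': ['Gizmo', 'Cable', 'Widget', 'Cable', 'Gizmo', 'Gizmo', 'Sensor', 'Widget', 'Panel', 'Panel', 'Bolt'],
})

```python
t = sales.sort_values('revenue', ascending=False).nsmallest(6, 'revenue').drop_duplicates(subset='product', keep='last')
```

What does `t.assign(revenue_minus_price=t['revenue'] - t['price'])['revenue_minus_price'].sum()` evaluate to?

sort by revenue descending:
    price  revenue product
4      41      894   Gizmo
1       4      706   Cable
8     115      693   Panel
6      60      640  Sensor
0      18      567   Gizmo
7      99      478  Widget
10     46      467    Bolt
9      83      237   Panel
2       2      135  Widget
5      30      132   Gizmo
3     117       32   Cable
take 6 rows with smallest revenue:
    price  revenue product
3     117       32   Cable
5      30      132   Gizmo
2       2      135  Widget
9      83      237   Panel
10     46      467    Bolt
7      99      478  Widget
drop duplicate product (keep=last):
    price  revenue product
3     117       32   Cable
5      30      132   Gizmo
9      83      237   Panel
10     46      467    Bolt
7      99      478  Widget
add column revenue_minus_price = t['revenue'] - t['price']:
    price  revenue product  revenue_minus_price
3     117       32   Cable                  -85
5      30      132   Gizmo                  102
9      83      237   Panel                  154
10     46      467    Bolt                  421
7      99      478  Widget                  379

971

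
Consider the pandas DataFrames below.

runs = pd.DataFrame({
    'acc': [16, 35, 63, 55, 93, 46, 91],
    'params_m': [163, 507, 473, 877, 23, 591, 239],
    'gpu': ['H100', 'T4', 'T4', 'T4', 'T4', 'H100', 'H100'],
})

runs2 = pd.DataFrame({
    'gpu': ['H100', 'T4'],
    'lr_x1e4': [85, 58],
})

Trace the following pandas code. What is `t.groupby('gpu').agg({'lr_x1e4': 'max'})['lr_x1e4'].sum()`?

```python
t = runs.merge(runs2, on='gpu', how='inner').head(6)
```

143

merge on 'gpu' (how='inner') → 7 rows:
   acc  params_m   gpu  lr_x1e4
0   16       163  H100       85
1   35       507    T4       58
2   63       473    T4       58
3   55       877    T4       58
4   93        23    T4       58
5   46       591  H100       85
6   91       239  H100       85
take first 6 rows:
   acc  params_m   gpu  lr_x1e4
0   16       163  H100       85
1   35       507    T4       58
2   63       473    T4       58
3   55       877    T4       58
4   93        23    T4       58
5   46       591  H100       85
group by gpu, max of lr_x1e4:
      lr_x1e4
gpu          
H100       85
T4         58
Reading off the sum of column 'lr_x1e4', we get 143.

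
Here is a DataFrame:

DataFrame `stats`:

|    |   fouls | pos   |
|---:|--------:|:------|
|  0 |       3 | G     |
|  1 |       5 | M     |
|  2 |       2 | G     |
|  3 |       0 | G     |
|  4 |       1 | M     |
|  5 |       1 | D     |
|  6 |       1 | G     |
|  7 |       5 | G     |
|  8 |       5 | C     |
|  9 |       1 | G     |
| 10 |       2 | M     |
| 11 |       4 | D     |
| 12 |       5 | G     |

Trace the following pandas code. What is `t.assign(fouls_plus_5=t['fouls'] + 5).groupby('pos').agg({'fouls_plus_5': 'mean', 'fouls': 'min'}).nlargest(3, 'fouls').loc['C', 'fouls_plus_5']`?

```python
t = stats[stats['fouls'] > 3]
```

10.0

filter rows where fouls > 3:
    fouls pos
1       5   M
7       5   G
8       5   C
11      4   D
12      5   G
add column fouls_plus_5 = t['fouls'] + 5:
    fouls pos  fouls_plus_5
1       5   M            10
7       5   G            10
8       5   C            10
11      4   D             9
12      5   G            10
group by pos: mean(fouls_plus_5), min(fouls):
     fouls_plus_5  fouls
pos                     
C            10.0      5
D             9.0      4
G            10.0      5
M            10.0      5
take 3 rows with largest fouls:
     fouls_plus_5  fouls
pos                     
C            10.0      5
G            10.0      5
M            10.0      5
Then the value at row 'C', column 'fouls_plus_5': 10.0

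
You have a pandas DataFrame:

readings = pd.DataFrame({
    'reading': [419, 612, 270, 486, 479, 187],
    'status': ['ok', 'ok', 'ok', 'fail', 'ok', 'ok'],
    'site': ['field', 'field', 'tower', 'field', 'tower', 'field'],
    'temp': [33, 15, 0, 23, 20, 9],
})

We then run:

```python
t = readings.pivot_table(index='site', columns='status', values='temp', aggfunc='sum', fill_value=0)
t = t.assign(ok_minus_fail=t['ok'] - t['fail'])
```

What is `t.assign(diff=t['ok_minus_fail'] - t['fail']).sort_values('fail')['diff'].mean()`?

pivot: rows=site, cols=status, sum(temp):
status  fail  ok
site            
field     23  57
tower      0  20
add column ok_minus_fail = t['ok'] - t['fail']:
status  fail  ok  ok_minus_fail
site                           
field     23  57             34
tower      0  20             20
add column diff = t['ok_minus_fail'] - t['fail']:
status  fail  ok  ok_minus_fail  diff
site                                 
field     23  57             34    11
tower      0  20             20    20
sort by fail:
status  fail  ok  ok_minus_fail  diff
site                                 
tower      0  20             20    20
field     23  57             34    11
Then the mean of column 'diff': 15.5

15.5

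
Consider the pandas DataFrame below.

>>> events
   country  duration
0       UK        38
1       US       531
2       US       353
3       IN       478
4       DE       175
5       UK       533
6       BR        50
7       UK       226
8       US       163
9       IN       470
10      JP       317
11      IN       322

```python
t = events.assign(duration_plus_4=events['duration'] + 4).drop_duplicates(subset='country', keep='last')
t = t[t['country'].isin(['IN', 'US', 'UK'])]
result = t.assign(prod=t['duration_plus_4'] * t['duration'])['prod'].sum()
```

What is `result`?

184173

add column duration_plus_4 = events['duration'] + 4:
   country  duration  duration_plus_4
0       UK        38               42
1       US       531              535
2       US       353              357
3       IN       478              482
4       DE       175              179
5       UK       533              537
6       BR        50               54
7       UK       226              230
8       US       163              167
9       IN       470              474
10      JP       317              321
11      IN       322              326
drop duplicate country (keep=last):
   country  duration  duration_plus_4
4       DE       175              179
6       BR        50               54
7       UK       226              230
8       US       163              167
10      JP       317              321
11      IN       322              326
filter rows where country in ['IN', 'US', 'UK']:
   country  duration  duration_plus_4
7       UK       226              230
8       US       163              167
11      IN       322              326
add column prod = t['duration_plus_4'] * t['duration']:
   country  duration  duration_plus_4    prod
7       UK       226              230   51980
8       US       163              167   27221
11      IN       322              326  104972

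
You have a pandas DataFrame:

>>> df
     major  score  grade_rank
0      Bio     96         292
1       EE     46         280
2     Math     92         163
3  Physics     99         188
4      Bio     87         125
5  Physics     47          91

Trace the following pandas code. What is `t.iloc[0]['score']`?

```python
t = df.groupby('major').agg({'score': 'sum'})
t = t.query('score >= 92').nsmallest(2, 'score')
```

group by major, sum of score:
         score
major         
Bio        183
EE          46
Math        92
Physics    146
filter rows where score >= 92:
         score
major         
Bio        183
Math        92
Physics    146
take 2 rows with smallest score:
         score
major         
Math        92
Physics    146
The value at position 0, column 'score' is 92.

92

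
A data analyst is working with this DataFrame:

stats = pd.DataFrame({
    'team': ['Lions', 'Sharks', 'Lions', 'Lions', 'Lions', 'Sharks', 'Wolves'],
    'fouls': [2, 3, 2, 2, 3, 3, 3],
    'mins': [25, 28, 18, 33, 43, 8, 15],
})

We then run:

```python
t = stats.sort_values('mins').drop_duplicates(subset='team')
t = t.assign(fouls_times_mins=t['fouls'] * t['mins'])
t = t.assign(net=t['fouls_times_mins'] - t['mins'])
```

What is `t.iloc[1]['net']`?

30

sort by mins:
     team  fouls  mins
5  Sharks      3     8
6  Wolves      3    15
2   Lions      2    18
0   Lions      2    25
1  Sharks      3    28
3   Lions      2    33
4   Lions      3    43
drop duplicate team (keep=first):
     team  fouls  mins
5  Sharks      3     8
6  Wolves      3    15
2   Lions      2    18
add column fouls_times_mins = t['fouls'] * t['mins']:
     team  fouls  mins  fouls_times_mins
5  Sharks      3     8                24
6  Wolves      3    15                45
2   Lions      2    18                36
add column net = t['fouls_times_mins'] - t['mins']:
     team  fouls  mins  fouls_times_mins  net
5  Sharks      3     8                24   16
6  Wolves      3    15                45   30
2   Lions      2    18                36   18
Hence 30.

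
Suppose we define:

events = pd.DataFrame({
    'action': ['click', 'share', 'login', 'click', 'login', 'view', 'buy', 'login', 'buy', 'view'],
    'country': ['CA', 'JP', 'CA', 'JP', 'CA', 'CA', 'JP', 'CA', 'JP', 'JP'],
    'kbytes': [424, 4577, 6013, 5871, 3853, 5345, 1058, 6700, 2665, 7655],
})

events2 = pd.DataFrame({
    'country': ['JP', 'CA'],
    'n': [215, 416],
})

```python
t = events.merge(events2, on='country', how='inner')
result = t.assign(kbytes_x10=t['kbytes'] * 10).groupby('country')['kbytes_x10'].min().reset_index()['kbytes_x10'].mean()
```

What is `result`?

merge on 'country' (how='inner') → 10 rows:
  action country  kbytes    n
0  click      CA     424  416
1  share      JP    4577  215
2  login      CA    6013  416
3  click      JP    5871  215
4  login      CA    3853  416
5   view      CA    5345  416
6    buy      JP    1058  215
7  login      CA    6700  416
8    buy      JP    2665  215
9   view      JP    7655  215
add column kbytes_x10 = t['kbytes'] * 10:
  action country  kbytes    n  kbytes_x10
0  click      CA     424  416        4240
1  share      JP    4577  215       45770
2  login      CA    6013  416       60130
3  click      JP    5871  215       58710
4  login      CA    3853  416       38530
5   view      CA    5345  416       53450
6    buy      JP    1058  215       10580
7  login      CA    6700  416       67000
8    buy      JP    2665  215       26650
9   view      JP    7655  215       76550
group by country, min of kbytes_x10:
country
CA     4240
JP    10580
Name: kbytes_x10, dtype: int64
reset_index():
  country  kbytes_x10
0      CA        4240
1      JP       10580
Reading off the mean of column 'kbytes_x10', we get 7410.0.

7410.0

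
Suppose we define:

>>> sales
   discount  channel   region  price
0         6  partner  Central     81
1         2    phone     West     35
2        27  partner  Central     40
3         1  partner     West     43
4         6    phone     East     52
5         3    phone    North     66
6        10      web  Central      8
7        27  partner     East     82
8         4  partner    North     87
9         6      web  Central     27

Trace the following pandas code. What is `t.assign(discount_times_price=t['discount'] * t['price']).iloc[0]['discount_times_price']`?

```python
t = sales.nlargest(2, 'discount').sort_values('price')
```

take 2 rows with largest discount:
   discount  channel   region  price
2        27  partner  Central     40
7        27  partner     East     82
sort by price:
   discount  channel   region  price
2        27  partner  Central     40
7        27  partner     East     82
add column discount_times_price = t['discount'] * t['price']:
   discount  channel   region  price  discount_times_price
2        27  partner  Central     40                  1080
7        27  partner     East     82                  2214

1080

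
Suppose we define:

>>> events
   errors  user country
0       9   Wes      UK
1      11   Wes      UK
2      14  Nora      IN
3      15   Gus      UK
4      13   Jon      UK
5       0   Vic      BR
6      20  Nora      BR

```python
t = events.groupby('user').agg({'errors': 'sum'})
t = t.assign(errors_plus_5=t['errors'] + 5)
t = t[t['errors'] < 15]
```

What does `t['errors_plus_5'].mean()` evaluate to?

group by user, sum of errors:
      errors
user        
Gus       15
Jon       13
Nora      34
Vic        0
Wes       20
add column errors_plus_5 = t['errors'] + 5:
      errors  errors_plus_5
user                       
Gus       15             20
Jon       13             18
Nora      34             39
Vic        0              5
Wes       20             25
filter rows where errors < 15:
      errors  errors_plus_5
user                       
Jon       13             18
Vic        0              5
The mean of column 'errors_plus_5' is 11.5.

11.5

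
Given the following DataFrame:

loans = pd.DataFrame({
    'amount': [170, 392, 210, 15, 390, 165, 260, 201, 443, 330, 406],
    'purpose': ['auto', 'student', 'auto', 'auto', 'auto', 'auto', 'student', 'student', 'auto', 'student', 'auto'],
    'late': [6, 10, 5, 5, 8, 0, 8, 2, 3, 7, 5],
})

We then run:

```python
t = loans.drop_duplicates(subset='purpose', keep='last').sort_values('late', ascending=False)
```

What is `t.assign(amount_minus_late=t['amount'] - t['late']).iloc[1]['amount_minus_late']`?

401

drop duplicate purpose (keep=last):
    amount  purpose  late
9      330  student     7
10     406     auto     5
sort by late descending:
    amount  purpose  late
9      330  student     7
10     406     auto     5
add column amount_minus_late = t['amount'] - t['late']:
    amount  purpose  late  amount_minus_late
9      330  student     7                323
10     406     auto     5                401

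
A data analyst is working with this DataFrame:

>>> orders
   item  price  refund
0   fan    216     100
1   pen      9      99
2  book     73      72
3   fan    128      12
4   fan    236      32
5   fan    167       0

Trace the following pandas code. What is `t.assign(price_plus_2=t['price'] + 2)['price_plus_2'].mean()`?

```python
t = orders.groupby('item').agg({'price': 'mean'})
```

91.5833333333

group by item, mean of price:
       price
item        
book   73.00
fan   186.75
pen     9.00
add column price_plus_2 = t['price'] + 2:
       price  price_plus_2
item                      
book   73.00         75.00
fan   186.75        188.75
pen     9.00         11.00
Then the mean of column 'price_plus_2': 91.5833333333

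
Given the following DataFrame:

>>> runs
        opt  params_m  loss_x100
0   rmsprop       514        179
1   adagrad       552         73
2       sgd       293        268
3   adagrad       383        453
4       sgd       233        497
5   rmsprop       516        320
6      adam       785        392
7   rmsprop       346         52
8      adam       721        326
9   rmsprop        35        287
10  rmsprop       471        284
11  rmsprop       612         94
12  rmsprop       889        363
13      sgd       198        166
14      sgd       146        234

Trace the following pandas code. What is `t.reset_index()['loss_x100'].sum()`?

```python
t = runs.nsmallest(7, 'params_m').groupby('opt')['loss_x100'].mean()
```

913.75

take 7 rows with smallest params_m:
        opt  params_m  loss_x100
9   rmsprop        35        287
14      sgd       146        234
13      sgd       198        166
4       sgd       233        497
2       sgd       293        268
7   rmsprop       346         52
3   adagrad       383        453
group by opt, mean of loss_x100:
opt
adagrad    453.00
rmsprop    169.50
sgd        291.25
Name: loss_x100, dtype: float64
reset_index():
       opt  loss_x100
0  adagrad     453.00
1  rmsprop     169.50
2      sgd     291.25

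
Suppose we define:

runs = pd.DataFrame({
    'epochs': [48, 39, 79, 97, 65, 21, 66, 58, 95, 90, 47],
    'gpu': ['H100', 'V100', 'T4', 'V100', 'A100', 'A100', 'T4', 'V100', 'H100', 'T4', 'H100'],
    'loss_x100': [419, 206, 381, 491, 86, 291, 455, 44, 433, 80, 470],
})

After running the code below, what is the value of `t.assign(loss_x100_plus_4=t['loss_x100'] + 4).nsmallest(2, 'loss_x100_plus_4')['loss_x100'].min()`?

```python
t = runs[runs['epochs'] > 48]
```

filter rows where epochs > 48:
   epochs   gpu  loss_x100
2      79    T4        381
3      97  V100        491
4      65  A100         86
6      66    T4        455
7      58  V100         44
8      95  H100        433
9      90    T4         80
add column loss_x100_plus_4 = t['loss_x100'] + 4:
   epochs   gpu  loss_x100  loss_x100_plus_4
2      79    T4        381               385
3      97  V100        491               495
4      65  A100         86                90
6      66    T4        455               459
7      58  V100         44                48
8      95  H100        433               437
9      90    T4         80                84
take 2 rows with smallest loss_x100_plus_4:
   epochs   gpu  loss_x100  loss_x100_plus_4
7      58  V100         44                48
9      90    T4         80                84

44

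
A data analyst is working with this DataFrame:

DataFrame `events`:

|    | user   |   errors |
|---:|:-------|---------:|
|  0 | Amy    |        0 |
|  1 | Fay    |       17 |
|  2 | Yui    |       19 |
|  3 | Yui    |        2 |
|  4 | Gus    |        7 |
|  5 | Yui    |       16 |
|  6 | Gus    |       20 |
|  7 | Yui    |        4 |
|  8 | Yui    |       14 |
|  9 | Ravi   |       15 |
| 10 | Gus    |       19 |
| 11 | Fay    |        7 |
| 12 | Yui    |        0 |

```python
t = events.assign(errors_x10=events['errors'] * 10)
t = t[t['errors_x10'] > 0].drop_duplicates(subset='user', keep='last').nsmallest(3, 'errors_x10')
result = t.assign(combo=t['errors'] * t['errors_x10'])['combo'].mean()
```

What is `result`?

1566.66666667

add column errors_x10 = events['errors'] * 10:
    user  errors  errors_x10
0    Amy       0           0
1    Fay      17         170
2    Yui      19         190
3    Yui       2          20
4    Gus       7          70
5    Yui      16         160
6    Gus      20         200
7    Yui       4          40
8    Yui      14         140
9   Ravi      15         150
10   Gus      19         190
11   Fay       7          70
12   Yui       0           0
filter rows where errors_x10 > 0:
    user  errors  errors_x10
1    Fay      17         170
2    Yui      19         190
3    Yui       2          20
4    Gus       7          70
5    Yui      16         160
6    Gus      20         200
7    Yui       4          40
8    Yui      14         140
9   Ravi      15         150
10   Gus      19         190
11   Fay       7          70
drop duplicate user (keep=last):
    user  errors  errors_x10
8    Yui      14         140
9   Ravi      15         150
10   Gus      19         190
11   Fay       7          70
take 3 rows with smallest errors_x10:
    user  errors  errors_x10
11   Fay       7          70
8    Yui      14         140
9   Ravi      15         150
add column combo = t['errors'] * t['errors_x10']:
    user  errors  errors_x10  combo
11   Fay       7          70    490
8    Yui      14         140   1960
9   Ravi      15         150   2250
Finally, mean of column 'combo' = 1566.66666667.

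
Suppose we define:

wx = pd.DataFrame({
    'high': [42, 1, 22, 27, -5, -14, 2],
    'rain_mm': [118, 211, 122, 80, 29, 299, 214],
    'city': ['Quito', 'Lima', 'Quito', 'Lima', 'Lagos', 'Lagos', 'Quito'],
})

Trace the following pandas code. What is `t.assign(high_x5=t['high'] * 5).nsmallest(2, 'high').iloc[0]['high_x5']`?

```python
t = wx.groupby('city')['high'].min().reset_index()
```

group by city, min of high:
city
Lagos   -14
Lima      1
Quito     2
Name: high, dtype: int64
reset_index():
    city  high
0  Lagos   -14
1   Lima     1
2  Quito     2
add column high_x5 = t['high'] * 5:
    city  high  high_x5
0  Lagos   -14      -70
1   Lima     1        5
2  Quito     2       10
take 2 rows with smallest high:
    city  high  high_x5
0  Lagos   -14      -70
1   Lima     1        5
So iloc[0]['high_x5'] = -70.

-70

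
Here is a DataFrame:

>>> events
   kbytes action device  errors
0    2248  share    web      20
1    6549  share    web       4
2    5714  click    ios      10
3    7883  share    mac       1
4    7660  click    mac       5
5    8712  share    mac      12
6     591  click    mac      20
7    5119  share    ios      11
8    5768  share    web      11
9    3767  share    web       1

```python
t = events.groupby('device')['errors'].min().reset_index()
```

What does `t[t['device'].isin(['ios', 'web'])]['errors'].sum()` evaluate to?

11

group by device, min of errors:
device
ios    10
mac     1
web     1
Name: errors, dtype: int64
reset_index():
  device  errors
0    ios      10
1    mac       1
2    web       1
filter rows where device in ['ios', 'web']:
  device  errors
0    ios      10
2    web       1
Then the sum of column 'errors': 11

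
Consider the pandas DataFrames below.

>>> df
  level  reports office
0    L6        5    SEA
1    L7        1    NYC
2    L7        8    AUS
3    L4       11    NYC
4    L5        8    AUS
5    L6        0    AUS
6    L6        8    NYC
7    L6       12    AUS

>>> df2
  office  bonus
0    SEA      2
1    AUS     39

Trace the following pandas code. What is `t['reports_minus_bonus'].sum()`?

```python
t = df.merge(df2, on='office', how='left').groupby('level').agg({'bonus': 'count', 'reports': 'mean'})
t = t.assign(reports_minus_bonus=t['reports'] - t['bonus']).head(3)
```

merge on 'office' (how='left') → 8 rows:
  level  reports office  bonus
0    L6        5    SEA    2.0
1    L7        1    NYC    NaN
2    L7        8    AUS   39.0
3    L4       11    NYC    NaN
4    L5        8    AUS   39.0
5    L6        0    AUS   39.0
6    L6        8    NYC    NaN
7    L6       12    AUS   39.0
group by level: count(bonus), mean(reports):
       bonus  reports
level                
L4         0    11.00
L5         1     8.00
L6         3     6.25
L7         1     4.50
add column reports_minus_bonus = t['reports'] - t['bonus']:
       bonus  reports  reports_minus_bonus
level                                     
L4         0    11.00                11.00
L5         1     8.00                 7.00
L6         3     6.25                 3.25
L7         1     4.50                 3.50
take first 3 rows:
       bonus  reports  reports_minus_bonus
level                                     
L4         0    11.00                11.00
L5         1     8.00                 7.00
L6         3     6.25                 3.25
Finally, sum of column 'reports_minus_bonus' = 21.25.

21.25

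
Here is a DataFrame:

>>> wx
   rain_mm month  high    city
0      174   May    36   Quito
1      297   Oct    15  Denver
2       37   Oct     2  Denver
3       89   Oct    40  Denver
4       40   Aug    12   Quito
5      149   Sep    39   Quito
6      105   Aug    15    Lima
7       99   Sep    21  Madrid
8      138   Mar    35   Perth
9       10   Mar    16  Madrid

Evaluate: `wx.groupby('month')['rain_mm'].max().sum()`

group by month, max of rain_mm:
month
Aug    105
Mar    138
May    174
Oct    297
Sep    149
Name: rain_mm, dtype: int64
Finally, sum of the resulting series = 863.

863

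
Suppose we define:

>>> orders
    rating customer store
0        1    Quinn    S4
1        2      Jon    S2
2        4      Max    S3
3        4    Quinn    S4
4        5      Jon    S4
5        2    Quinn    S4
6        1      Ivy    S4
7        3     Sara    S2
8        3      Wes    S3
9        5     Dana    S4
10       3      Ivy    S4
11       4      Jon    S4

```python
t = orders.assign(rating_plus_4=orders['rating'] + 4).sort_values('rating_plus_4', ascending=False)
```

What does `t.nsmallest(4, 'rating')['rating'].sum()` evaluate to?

add column rating_plus_4 = orders['rating'] + 4:
    rating customer store  rating_plus_4
0        1    Quinn    S4              5
1        2      Jon    S2              6
2        4      Max    S3              8
3        4    Quinn    S4              8
4        5      Jon    S4              9
5        2    Quinn    S4              6
6        1      Ivy    S4              5
7        3     Sara    S2              7
8        3      Wes    S3              7
9        5     Dana    S4              9
10       3      Ivy    S4              7
11       4      Jon    S4              8
sort by rating_plus_4 descending:
    rating customer store  rating_plus_4
4        5      Jon    S4              9
9        5     Dana    S4              9
2        4      Max    S3              8
3        4    Quinn    S4              8
11       4      Jon    S4              8
7        3     Sara    S2              7
8        3      Wes    S3              7
10       3      Ivy    S4              7
1        2      Jon    S2              6
5        2    Quinn    S4              6
0        1    Quinn    S4              5
6        1      Ivy    S4              5
take 4 rows with smallest rating:
   rating customer store  rating_plus_4
0       1    Quinn    S4              5
6       1      Ivy    S4              5
1       2      Jon    S2              6
5       2    Quinn    S4              6

6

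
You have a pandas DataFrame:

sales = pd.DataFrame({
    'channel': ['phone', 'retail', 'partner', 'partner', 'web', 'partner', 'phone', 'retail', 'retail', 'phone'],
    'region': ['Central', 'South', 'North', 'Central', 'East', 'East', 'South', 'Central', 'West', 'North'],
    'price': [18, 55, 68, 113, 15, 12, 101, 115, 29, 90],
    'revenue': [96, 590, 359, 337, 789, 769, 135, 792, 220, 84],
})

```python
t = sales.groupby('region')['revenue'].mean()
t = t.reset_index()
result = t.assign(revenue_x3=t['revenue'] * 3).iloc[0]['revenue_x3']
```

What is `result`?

group by region, mean of revenue:
region
Central    408.333333
East       779.000000
North      221.500000
South      362.500000
West       220.000000
Name: revenue, dtype: float64
reset_index():
    region     revenue
0  Central  408.333333
1     East  779.000000
2    North  221.500000
3    South  362.500000
4     West  220.000000
add column revenue_x3 = t['revenue'] * 3:
    region     revenue  revenue_x3
0  Central  408.333333      1225.0
1     East  779.000000      2337.0
2    North  221.500000       664.5
3    South  362.500000      1087.5
4     West  220.000000       660.0

1225.0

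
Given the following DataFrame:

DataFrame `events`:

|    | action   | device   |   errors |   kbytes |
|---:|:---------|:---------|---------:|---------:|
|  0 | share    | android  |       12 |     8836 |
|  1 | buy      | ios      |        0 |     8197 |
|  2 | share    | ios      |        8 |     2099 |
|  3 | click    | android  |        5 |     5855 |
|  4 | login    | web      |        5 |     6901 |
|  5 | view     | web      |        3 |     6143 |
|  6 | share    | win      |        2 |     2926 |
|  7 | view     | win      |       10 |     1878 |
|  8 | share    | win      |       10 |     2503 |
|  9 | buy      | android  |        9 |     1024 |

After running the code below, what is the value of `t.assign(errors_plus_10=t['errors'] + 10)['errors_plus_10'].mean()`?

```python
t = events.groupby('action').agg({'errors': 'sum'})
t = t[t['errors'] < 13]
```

16.3333333333

group by action, sum of errors:
        errors
action        
buy          9
click        5
login        5
share       32
view        13
filter rows where errors < 13:
        errors
action        
buy          9
click        5
login        5
add column errors_plus_10 = t['errors'] + 10:
        errors  errors_plus_10
action                        
buy          9              19
click        5              15
login        5              15
Reading off the mean of column 'errors_plus_10', we get 16.3333333333.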